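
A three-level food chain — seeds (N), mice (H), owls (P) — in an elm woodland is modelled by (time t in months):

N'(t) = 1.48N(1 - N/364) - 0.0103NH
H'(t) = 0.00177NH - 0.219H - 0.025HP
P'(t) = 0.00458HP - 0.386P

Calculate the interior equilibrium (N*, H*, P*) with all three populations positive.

From dP/dt = 0: 0.00458H* = 0.386, so H* = 84.3.
From dN/dt = 0: 1.48(1 - N*/364) = 0.0103·84.3, giving N* = 364·(1 - 0.587) = 150.
From dH/dt = 0: 0.00177·150 - 0.219 = 0.025P*, so P* = 0.0474/0.025 = 1.9.

N* ≈ 150, H* ≈ 84.3, P* ≈ 1.9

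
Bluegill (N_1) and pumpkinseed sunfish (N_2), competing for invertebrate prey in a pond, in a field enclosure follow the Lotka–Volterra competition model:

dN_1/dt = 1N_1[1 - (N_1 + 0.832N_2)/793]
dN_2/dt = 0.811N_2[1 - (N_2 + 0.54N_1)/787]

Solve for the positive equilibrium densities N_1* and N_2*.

Setting both brackets to zero gives the nullclines N_1 + 0.832N_2 = 793 and 0.54N_1 + N_2 = 787.
Substituting N_2 = 787 - 0.54N_1 into the first: N_1(1 - 0.832·0.54) = 793 - 0.832·787.
So N_1* = 138/0.551 = 251, and then N_2* = 787 - 0.54·251 = 651.

N_1* ≈ 251, N_2* ≈ 651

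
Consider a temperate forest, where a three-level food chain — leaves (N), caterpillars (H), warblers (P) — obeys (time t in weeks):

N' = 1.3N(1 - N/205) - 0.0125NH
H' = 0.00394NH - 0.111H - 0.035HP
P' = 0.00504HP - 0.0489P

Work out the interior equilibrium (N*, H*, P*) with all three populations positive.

N* ≈ 186, H* ≈ 9.7, P* ≈ 17.8

From dP/dt = 0: 0.00504H* = 0.0489, so H* = 9.7.
From dN/dt = 0: 1.3(1 - N*/205) = 0.0125·9.7, giving N* = 205·(1 - 0.0933) = 186.
From dH/dt = 0: 0.00394·186 - 0.111 = 0.035P*, so P* = 0.621/0.035 = 17.8.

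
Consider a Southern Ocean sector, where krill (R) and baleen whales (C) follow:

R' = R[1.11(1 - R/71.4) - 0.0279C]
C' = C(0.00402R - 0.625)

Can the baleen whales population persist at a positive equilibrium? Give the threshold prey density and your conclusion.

Threshold R = 155; K < 155, so no, the predator goes extinct.

The predator equation gives dC/dt > 0 only when R > 0.625/0.00402 = 155.
Without the predator, R → K = 71.4. Since 71.4 < 155, the predator cannot invade.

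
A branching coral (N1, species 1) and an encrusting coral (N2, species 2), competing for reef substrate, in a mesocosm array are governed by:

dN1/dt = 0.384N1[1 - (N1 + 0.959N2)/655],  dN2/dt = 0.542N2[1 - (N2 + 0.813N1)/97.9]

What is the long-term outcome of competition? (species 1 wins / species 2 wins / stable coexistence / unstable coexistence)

species 1 excludes species 2

Compare the nullcline intercepts: K1/α12 = 655/0.959 = 683 > K2 = 97.9; K2/α21 = 97.9/0.813 = 120 < K1 = 655.
Since the inequalities point opposite ways, species 1 can invade but species 2 cannot.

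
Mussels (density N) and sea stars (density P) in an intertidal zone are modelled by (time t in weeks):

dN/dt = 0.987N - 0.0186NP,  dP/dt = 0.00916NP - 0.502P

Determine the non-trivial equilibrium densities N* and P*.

N* ≈ 54.8, P* ≈ 53.1

Set dP/dt = 0 with P > 0: 0.00916N - 0.502 = 0, so N* = 0.502/0.00916 = 54.8.
Set dN/dt = 0 with N > 0: 0.987 - 0.0186P = 0, so P* = 0.987/0.0186 = 53.1.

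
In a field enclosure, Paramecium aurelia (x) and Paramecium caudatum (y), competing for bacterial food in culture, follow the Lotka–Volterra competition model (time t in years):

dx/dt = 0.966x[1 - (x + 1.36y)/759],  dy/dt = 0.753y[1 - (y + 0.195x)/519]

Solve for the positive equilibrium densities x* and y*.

Setting both brackets to zero gives the nullclines x + 1.36y = 759 and 0.195x + y = 519.
Substituting y = 519 - 0.195x into the first: x(1 - 1.36·0.195) = 759 - 1.36·519.
So x* = 53.2/0.735 = 72.3, and then y* = 519 - 0.195·72.3 = 505.

x* ≈ 72.3, y* ≈ 505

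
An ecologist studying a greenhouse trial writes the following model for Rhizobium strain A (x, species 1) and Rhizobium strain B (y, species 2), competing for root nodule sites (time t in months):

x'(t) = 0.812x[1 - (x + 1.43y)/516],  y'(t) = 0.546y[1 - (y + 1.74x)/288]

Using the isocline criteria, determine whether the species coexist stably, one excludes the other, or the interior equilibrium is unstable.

Compare the nullcline intercepts: K1/α12 = 516/1.43 = 361 > K2 = 288; K2/α21 = 288/1.74 = 166 < K1 = 516.
Since the inequalities point opposite ways, species 1 can invade but species 2 cannot.

species 1 excludes species 2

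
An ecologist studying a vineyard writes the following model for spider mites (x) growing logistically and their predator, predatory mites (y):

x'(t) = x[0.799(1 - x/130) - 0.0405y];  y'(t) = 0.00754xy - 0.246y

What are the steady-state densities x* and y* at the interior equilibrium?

From dy/dt = 0 with y > 0: 0.00754x* = 0.246, so x* = 32.6.
Substitute into dx/dt = 0: 0.799(1 - 32.6/130) = 0.0405y*.
The bracket is 0.749, giving y* = 0.598/0.0405 = 14.8.

x* ≈ 32.6, y* ≈ 14.8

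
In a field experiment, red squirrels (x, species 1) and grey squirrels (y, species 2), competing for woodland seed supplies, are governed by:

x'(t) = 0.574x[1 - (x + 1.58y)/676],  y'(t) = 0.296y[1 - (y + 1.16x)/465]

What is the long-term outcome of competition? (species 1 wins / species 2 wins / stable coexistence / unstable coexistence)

Compare the nullcline intercepts: K1/α12 = 676/1.58 = 428 < K2 = 465; K2/α21 = 465/1.16 = 401 < K1 = 676.
Since both are reversed, neither can invade when rare; the interior point is a saddle.

unstable coexistence (outcome depends on initial conditions)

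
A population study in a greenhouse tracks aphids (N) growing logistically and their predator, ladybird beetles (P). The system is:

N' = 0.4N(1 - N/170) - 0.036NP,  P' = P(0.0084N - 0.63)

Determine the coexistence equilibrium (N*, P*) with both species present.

N* ≈ 75, P* ≈ 6.21

From dP/dt = 0 with P > 0: 0.0084N* = 0.63, so N* = 75.
Substitute into dN/dt = 0: 0.4(1 - 75/170) = 0.036P*.
The bracket is 0.559, giving P* = 0.224/0.036 = 6.21.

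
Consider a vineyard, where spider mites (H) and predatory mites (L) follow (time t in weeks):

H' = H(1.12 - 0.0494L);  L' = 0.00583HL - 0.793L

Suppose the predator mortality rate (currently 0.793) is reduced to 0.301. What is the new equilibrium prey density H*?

H* ≈ 51.6

At the interior fixed point, setting dL/dt = 0 with L > 0 fixes H* = (predator death rate)/(HL coefficient) — independent of the other coefficients.
With the change, H* = 0.301/0.00583 = 51.6; it falls from 136.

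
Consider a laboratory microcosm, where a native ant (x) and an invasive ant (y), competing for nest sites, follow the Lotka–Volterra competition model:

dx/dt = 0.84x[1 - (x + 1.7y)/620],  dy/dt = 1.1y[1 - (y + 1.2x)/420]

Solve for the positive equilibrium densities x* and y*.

x* ≈ 90.4, y* ≈ 312

Setting both brackets to zero gives the nullclines x + 1.7y = 620 and 1.2x + y = 420.
Substituting y = 420 - 1.2x into the first: x(1 - 1.7·1.2) = 620 - 1.7·420.
So x* = -94/-1.04 = 90.4, and then y* = 420 - 1.2·90.4 = 312.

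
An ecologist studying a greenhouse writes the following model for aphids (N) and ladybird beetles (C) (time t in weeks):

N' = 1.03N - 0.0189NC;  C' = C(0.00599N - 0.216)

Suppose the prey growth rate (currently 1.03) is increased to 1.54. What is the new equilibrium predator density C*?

C* ≈ 81.5

At the interior fixed point, setting dN/dt = 0 with N > 0 fixes C* = (prey growth rate)/(NC coefficient) — independent of the other coefficients.
With the change, C* = 1.54/0.0189 = 81.5; it rises from 54.5.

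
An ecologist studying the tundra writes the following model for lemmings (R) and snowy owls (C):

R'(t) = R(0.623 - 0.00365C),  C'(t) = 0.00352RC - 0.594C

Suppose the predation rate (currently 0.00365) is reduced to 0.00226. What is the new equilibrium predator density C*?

C* ≈ 276

At the interior fixed point, setting dR/dt = 0 with R > 0 fixes C* = (prey growth rate)/(RC coefficient) — independent of the other coefficients.
With the change, C* = 0.623/0.00226 = 276; it rises from 171.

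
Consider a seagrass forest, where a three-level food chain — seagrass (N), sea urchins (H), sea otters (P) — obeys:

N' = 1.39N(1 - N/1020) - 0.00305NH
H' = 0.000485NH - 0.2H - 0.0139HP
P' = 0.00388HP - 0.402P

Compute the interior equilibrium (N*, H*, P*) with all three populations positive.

From dP/dt = 0: 0.00388H* = 0.402, so H* = 104.
From dN/dt = 0: 1.39(1 - N*/1020) = 0.00305·104, giving N* = 1020·(1 - 0.227) = 788.
From dH/dt = 0: 0.000485·788 - 0.2 = 0.0139P*, so P* = 0.182/0.0139 = 13.1.

N* ≈ 788, H* ≈ 104, P* ≈ 13.1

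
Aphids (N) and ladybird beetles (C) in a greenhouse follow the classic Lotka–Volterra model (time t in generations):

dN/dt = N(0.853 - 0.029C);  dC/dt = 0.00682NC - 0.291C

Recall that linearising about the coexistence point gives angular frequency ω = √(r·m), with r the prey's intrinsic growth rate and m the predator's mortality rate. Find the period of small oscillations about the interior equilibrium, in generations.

Here r = 0.853 and m = 0.291, so r·m = 0.248.
ω = √0.248 = 0.498 per generation, hence T = 2π/ω ≈ 12.6 generations.

T ≈ 12.6 generations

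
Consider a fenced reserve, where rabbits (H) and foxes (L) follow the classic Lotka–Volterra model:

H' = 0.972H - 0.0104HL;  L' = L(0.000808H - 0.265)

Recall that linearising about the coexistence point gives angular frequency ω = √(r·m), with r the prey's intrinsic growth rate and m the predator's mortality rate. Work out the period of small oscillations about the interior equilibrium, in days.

T ≈ 12.4 days

Here r = 0.972 and m = 0.265, so r·m = 0.258.
ω = √0.258 = 0.508 per day, hence T = 2π/ω ≈ 12.4 days.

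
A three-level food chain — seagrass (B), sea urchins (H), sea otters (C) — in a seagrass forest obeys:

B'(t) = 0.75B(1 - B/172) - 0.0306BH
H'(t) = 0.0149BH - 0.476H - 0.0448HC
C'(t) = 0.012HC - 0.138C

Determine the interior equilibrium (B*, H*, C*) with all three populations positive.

B* ≈ 91.3, H* ≈ 11.5, C* ≈ 19.7

From dC/dt = 0: 0.012H* = 0.138, so H* = 11.5.
From dB/dt = 0: 0.75(1 - B*/172) = 0.0306·11.5, giving B* = 172·(1 - 0.469) = 91.3.
From dH/dt = 0: 0.0149·91.3 - 0.476 = 0.0448C*, so C* = 0.884/0.0448 = 19.7.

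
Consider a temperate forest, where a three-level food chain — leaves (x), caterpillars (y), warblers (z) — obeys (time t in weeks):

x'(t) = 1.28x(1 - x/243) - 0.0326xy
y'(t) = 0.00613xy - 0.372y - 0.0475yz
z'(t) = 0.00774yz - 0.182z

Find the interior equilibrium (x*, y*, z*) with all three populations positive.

From dz/dt = 0: 0.00774y* = 0.182, so y* = 23.5.
From dx/dt = 0: 1.28(1 - x*/243) = 0.0326·23.5, giving x* = 243·(1 - 0.599) = 97.5.
From dy/dt = 0: 0.00613·97.5 - 0.372 = 0.0475z*, so z* = 0.226/0.0475 = 4.75.

x* ≈ 97.5, y* ≈ 23.5, z* ≈ 4.75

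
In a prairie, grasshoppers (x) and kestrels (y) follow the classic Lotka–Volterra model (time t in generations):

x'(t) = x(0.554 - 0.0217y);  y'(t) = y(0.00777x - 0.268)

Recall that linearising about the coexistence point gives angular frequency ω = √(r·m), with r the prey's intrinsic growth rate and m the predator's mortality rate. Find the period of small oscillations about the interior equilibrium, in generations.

Here r = 0.554 and m = 0.268, so r·m = 0.148.
ω = √0.148 = 0.385 per generation, hence T = 2π/ω ≈ 16.3 generations.

T ≈ 16.3 generations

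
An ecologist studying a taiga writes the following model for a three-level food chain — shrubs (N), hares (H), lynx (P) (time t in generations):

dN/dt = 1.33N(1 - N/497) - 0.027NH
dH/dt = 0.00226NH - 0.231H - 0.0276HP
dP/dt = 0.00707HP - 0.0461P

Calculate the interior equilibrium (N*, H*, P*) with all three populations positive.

From dP/dt = 0: 0.00707H* = 0.0461, so H* = 6.52.
From dN/dt = 0: 1.33(1 - N*/497) = 0.027·6.52, giving N* = 497·(1 - 0.132) = 431.
From dH/dt = 0: 0.00226·431 - 0.231 = 0.0276P*, so P* = 0.744/0.0276 = 26.9.

N* ≈ 431, H* ≈ 6.52, P* ≈ 26.9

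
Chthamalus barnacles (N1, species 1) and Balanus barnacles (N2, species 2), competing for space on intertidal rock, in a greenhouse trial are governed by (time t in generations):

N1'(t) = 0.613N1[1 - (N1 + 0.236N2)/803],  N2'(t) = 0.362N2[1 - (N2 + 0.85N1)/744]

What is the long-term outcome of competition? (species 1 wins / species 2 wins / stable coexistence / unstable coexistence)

Compare the nullcline intercepts: K1/α12 = 803/0.236 = 3400 > K2 = 744; K2/α21 = 744/0.85 = 875 > K1 = 803.
Since both inequalities hold, each species can invade when rare, so the interior equilibrium is stable.

stable coexistence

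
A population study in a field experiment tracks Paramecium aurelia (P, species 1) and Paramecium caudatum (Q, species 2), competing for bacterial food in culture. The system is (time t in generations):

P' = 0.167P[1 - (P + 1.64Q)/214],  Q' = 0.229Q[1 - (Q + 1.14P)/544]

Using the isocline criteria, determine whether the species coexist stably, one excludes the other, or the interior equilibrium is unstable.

Compare the nullcline intercepts: K1/α12 = 214/1.64 = 130 < K2 = 544; K2/α21 = 544/1.14 = 477 > K1 = 214.
Since the inequalities point opposite ways, species 2 can invade but species 1 cannot.

species 2 excludes species 1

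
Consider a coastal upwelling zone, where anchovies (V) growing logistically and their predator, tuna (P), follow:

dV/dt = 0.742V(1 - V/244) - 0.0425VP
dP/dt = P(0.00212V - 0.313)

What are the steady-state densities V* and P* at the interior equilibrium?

From dP/dt = 0 with P > 0: 0.00212V* = 0.313, so V* = 148.
Substitute into dV/dt = 0: 0.742(1 - 148/244) = 0.0425P*.
The bracket is 0.395, giving P* = 0.293/0.0425 = 6.89.

V* ≈ 148, P* ≈ 6.89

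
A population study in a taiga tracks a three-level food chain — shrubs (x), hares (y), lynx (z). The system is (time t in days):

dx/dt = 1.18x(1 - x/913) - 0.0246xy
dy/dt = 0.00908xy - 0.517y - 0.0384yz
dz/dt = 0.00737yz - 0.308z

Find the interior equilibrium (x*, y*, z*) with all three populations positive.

x* ≈ 118, y* ≈ 41.8, z* ≈ 14.3

From dz/dt = 0: 0.00737y* = 0.308, so y* = 41.8.
From dx/dt = 0: 1.18(1 - x*/913) = 0.0246·41.8, giving x* = 913·(1 - 0.871) = 118.
From dy/dt = 0: 0.00908·118 - 0.517 = 0.0384z*, so z* = 0.55/0.0384 = 14.3.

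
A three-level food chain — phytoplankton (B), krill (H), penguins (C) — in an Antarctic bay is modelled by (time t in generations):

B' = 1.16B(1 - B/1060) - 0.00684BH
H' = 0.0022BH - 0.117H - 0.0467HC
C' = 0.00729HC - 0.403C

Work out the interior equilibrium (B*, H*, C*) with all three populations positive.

B* ≈ 714, H* ≈ 55.3, C* ≈ 31.2

From dC/dt = 0: 0.00729H* = 0.403, so H* = 55.3.
From dB/dt = 0: 1.16(1 - B*/1060) = 0.00684·55.3, giving B* = 1060·(1 - 0.326) = 714.
From dH/dt = 0: 0.0022·714 - 0.117 = 0.0467C*, so C* = 1.45/0.0467 = 31.2.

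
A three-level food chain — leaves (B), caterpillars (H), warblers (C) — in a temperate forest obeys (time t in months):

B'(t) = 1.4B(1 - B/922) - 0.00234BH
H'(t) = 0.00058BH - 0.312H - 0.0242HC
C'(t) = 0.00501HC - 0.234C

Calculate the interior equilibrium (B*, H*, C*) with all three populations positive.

From dC/dt = 0: 0.00501H* = 0.234, so H* = 46.7.
From dB/dt = 0: 1.4(1 - B*/922) = 0.00234·46.7, giving B* = 922·(1 - 0.0781) = 850.
From dH/dt = 0: 0.00058·850 - 0.312 = 0.0242C*, so C* = 0.181/0.0242 = 7.48.

B* ≈ 850, H* ≈ 46.7, C* ≈ 7.48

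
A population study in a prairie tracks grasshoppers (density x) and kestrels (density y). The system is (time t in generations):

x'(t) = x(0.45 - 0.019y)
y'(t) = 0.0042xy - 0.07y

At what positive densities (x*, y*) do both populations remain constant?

Set dy/dt = 0 with y > 0: 0.0042x - 0.07 = 0, so x* = 0.07/0.0042 = 16.7.
Set dx/dt = 0 with x > 0: 0.45 - 0.019y = 0, so y* = 0.45/0.019 = 23.7.

x* ≈ 16.7, y* ≈ 23.7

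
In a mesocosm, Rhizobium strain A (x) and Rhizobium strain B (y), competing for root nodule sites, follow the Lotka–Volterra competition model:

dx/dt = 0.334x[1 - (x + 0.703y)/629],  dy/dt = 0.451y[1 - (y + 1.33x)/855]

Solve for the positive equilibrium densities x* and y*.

Setting both brackets to zero gives the nullclines x + 0.703y = 629 and 1.33x + y = 855.
Substituting y = 855 - 1.33x into the first: x(1 - 0.703·1.33) = 629 - 0.703·855.
So x* = 27.9/0.065 = 430, and then y* = 855 - 1.33·430 = 283.

x* ≈ 430, y* ≈ 283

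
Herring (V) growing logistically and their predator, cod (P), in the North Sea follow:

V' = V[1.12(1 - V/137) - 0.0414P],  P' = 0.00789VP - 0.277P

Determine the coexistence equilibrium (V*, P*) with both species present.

From dP/dt = 0 with P > 0: 0.00789V* = 0.277, so V* = 35.1.
Substitute into dV/dt = 0: 1.12(1 - 35.1/137) = 0.0414P*.
The bracket is 0.744, giving P* = 0.833/0.0414 = 20.1.

V* ≈ 35.1, P* ≈ 20.1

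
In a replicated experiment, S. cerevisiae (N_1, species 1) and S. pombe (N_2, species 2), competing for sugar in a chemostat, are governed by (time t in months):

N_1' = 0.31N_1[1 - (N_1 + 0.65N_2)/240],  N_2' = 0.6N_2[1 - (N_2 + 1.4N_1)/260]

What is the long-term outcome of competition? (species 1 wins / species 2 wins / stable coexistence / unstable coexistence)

Compare the nullcline intercepts: K1/α12 = 240/0.65 = 369 > K2 = 260; K2/α21 = 260/1.4 = 186 < K1 = 240.
Since the inequalities point opposite ways, species 1 can invade but species 2 cannot.

species 1 excludes species 2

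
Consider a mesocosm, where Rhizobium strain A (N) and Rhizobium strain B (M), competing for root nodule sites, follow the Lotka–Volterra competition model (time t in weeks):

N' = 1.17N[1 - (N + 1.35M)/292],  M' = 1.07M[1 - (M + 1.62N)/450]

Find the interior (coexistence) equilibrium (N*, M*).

N* ≈ 266, M* ≈ 19.4

Setting both brackets to zero gives the nullclines N + 1.35M = 292 and 1.62N + M = 450.
Substituting M = 450 - 1.62N into the first: N(1 - 1.35·1.62) = 292 - 1.35·450.
So N* = -316/-1.19 = 266, and then M* = 450 - 1.62·266 = 19.4.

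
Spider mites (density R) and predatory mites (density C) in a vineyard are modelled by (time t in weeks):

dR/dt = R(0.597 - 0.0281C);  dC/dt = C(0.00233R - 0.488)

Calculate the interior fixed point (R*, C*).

R* ≈ 209, C* ≈ 21.2

Set dC/dt = 0 with C > 0: 0.00233R - 0.488 = 0, so R* = 0.488/0.00233 = 209.
Set dR/dt = 0 with R > 0: 0.597 - 0.0281C = 0, so C* = 0.597/0.0281 = 21.2.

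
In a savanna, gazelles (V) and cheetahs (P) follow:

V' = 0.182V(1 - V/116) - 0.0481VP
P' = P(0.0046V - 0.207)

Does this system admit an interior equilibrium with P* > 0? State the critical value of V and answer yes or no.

The predator equation gives dP/dt > 0 only when V > 0.207/0.0046 = 45.
Without the predator, V → K = 116. Since 116 > 45, the predator can invade and persist.

Threshold V = 45; K > 45, so yes, the predator persists.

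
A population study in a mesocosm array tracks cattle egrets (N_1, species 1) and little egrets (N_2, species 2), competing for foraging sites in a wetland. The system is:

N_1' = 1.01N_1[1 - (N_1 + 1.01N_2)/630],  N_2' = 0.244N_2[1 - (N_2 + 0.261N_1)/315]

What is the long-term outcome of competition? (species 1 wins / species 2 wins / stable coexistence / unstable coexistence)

stable coexistence

Compare the nullcline intercepts: K1/α12 = 630/1.01 = 624 > K2 = 315; K2/α21 = 315/0.261 = 1210 > K1 = 630.
Since both inequalities hold, each species can invade when rare, so the interior equilibrium is stable.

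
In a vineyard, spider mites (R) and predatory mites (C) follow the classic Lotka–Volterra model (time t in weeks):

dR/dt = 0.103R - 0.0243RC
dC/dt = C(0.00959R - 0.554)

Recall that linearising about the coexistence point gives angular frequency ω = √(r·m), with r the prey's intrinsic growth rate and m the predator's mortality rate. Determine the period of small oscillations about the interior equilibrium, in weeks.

Here r = 0.103 and m = 0.554, so r·m = 0.0571.
ω = √0.0571 = 0.239 per week, hence T = 2π/ω ≈ 26.3 weeks.

T ≈ 26.3 weeks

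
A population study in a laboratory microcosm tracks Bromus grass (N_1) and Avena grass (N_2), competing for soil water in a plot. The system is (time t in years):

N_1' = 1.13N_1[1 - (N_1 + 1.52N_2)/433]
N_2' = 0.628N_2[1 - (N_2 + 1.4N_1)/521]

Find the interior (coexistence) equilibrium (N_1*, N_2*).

Setting both brackets to zero gives the nullclines N_1 + 1.52N_2 = 433 and 1.4N_1 + N_2 = 521.
Substituting N_2 = 521 - 1.4N_1 into the first: N_1(1 - 1.52·1.4) = 433 - 1.52·521.
So N_1* = -359/-1.13 = 318, and then N_2* = 521 - 1.4·318 = 75.5.

N_1* ≈ 318, N_2* ≈ 75.5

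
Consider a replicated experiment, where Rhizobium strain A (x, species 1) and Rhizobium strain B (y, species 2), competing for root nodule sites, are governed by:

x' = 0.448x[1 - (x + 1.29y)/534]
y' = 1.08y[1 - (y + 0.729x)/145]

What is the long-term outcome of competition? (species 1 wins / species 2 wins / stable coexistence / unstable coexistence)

Compare the nullcline intercepts: K1/α12 = 534/1.29 = 414 > K2 = 145; K2/α21 = 145/0.729 = 199 < K1 = 534.
Since the inequalities point opposite ways, species 1 can invade but species 2 cannot.

species 1 excludes species 2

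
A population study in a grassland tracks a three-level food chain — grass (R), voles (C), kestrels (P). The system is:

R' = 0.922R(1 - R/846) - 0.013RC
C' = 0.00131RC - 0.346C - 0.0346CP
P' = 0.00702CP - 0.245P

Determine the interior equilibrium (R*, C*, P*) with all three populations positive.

R* ≈ 430, C* ≈ 34.9, P* ≈ 6.27

From dP/dt = 0: 0.00702C* = 0.245, so C* = 34.9.
From dR/dt = 0: 0.922(1 - R*/846) = 0.013·34.9, giving R* = 846·(1 - 0.492) = 430.
From dC/dt = 0: 0.00131·430 - 0.346 = 0.0346P*, so P* = 0.217/0.0346 = 6.27.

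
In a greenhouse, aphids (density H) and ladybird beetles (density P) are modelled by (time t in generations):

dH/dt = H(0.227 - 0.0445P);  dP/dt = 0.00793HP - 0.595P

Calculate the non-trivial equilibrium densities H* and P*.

H* ≈ 75, P* ≈ 5.1

Set dP/dt = 0 with P > 0: 0.00793H - 0.595 = 0, so H* = 0.595/0.00793 = 75.
Set dH/dt = 0 with H > 0: 0.227 - 0.0445P = 0, so P* = 0.227/0.0445 = 5.1.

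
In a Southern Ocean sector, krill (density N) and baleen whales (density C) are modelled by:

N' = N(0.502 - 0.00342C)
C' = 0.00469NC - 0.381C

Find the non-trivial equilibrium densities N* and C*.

N* ≈ 81.2, C* ≈ 147

Set dC/dt = 0 with C > 0: 0.00469N - 0.381 = 0, so N* = 0.381/0.00469 = 81.2.
Set dN/dt = 0 with N > 0: 0.502 - 0.00342C = 0, so C* = 0.502/0.00342 = 147.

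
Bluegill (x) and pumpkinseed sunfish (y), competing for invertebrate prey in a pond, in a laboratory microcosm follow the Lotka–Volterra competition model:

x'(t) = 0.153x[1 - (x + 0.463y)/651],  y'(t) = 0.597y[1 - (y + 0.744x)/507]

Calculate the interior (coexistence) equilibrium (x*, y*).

x* ≈ 635, y* ≈ 34.6

Setting both brackets to zero gives the nullclines x + 0.463y = 651 and 0.744x + y = 507.
Substituting y = 507 - 0.744x into the first: x(1 - 0.463·0.744) = 651 - 0.463·507.
So x* = 416/0.656 = 635, and then y* = 507 - 0.744·635 = 34.6.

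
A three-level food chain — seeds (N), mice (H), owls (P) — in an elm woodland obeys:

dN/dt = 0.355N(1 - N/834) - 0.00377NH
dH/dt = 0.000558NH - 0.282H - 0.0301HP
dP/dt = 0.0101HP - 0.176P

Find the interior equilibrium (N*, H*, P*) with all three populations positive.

N* ≈ 680, H* ≈ 17.4, P* ≈ 3.23

From dP/dt = 0: 0.0101H* = 0.176, so H* = 17.4.
From dN/dt = 0: 0.355(1 - N*/834) = 0.00377·17.4, giving N* = 834·(1 - 0.185) = 680.
From dH/dt = 0: 0.000558·680 - 0.282 = 0.0301P*, so P* = 0.0973/0.0301 = 3.23.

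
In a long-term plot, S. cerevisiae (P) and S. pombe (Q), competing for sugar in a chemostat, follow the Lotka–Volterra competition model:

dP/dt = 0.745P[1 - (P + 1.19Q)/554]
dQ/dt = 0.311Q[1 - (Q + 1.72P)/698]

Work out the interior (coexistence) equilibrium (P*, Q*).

Setting both brackets to zero gives the nullclines P + 1.19Q = 554 and 1.72P + Q = 698.
Substituting Q = 698 - 1.72P into the first: P(1 - 1.19·1.72) = 554 - 1.19·698.
So P* = -277/-1.05 = 264, and then Q* = 698 - 1.72·264 = 243.

P* ≈ 264, Q* ≈ 243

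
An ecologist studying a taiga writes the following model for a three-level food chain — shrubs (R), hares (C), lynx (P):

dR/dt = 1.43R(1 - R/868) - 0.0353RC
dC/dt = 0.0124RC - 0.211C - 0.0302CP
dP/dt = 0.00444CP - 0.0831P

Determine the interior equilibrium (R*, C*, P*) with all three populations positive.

From dP/dt = 0: 0.00444C* = 0.0831, so C* = 18.7.
From dR/dt = 0: 1.43(1 - R*/868) = 0.0353·18.7, giving R* = 868·(1 - 0.462) = 467.
From dC/dt = 0: 0.0124·467 - 0.211 = 0.0302P*, so P* = 5.58/0.0302 = 185.

R* ≈ 467, C* ≈ 18.7, P* ≈ 185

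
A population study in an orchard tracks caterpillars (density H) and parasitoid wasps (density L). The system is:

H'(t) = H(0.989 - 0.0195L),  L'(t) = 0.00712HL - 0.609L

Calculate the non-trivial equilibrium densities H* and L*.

Set dL/dt = 0 with L > 0: 0.00712H - 0.609 = 0, so H* = 0.609/0.00712 = 85.5.
Set dH/dt = 0 with H > 0: 0.989 - 0.0195L = 0, so L* = 0.989/0.0195 = 50.7.

H* ≈ 85.5, L* ≈ 50.7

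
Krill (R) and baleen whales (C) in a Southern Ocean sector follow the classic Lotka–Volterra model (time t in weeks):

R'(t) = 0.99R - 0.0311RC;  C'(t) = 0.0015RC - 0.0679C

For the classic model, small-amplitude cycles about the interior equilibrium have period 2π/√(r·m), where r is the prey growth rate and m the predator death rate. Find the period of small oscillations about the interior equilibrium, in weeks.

Here r = 0.99 and m = 0.0679, so r·m = 0.0672.
ω = √0.0672 = 0.259 per week, hence T = 2π/ω ≈ 24.2 weeks.

T ≈ 24.2 weeks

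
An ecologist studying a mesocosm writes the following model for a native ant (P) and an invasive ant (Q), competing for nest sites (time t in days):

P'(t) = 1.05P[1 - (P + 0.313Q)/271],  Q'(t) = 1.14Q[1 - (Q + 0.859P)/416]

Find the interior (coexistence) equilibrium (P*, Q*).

Setting both brackets to zero gives the nullclines P + 0.313Q = 271 and 0.859P + Q = 416.
Substituting Q = 416 - 0.859P into the first: P(1 - 0.313·0.859) = 271 - 0.313·416.
So P* = 141/0.731 = 193, and then Q* = 416 - 0.859·193 = 251.

P* ≈ 193, Q* ≈ 251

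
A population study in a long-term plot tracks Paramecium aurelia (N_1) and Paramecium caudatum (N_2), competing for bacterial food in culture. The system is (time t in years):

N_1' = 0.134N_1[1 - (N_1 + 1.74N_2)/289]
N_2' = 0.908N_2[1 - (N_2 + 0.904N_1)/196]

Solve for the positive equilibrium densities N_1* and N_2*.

N_1* ≈ 90.8, N_2* ≈ 114

Setting both brackets to zero gives the nullclines N_1 + 1.74N_2 = 289 and 0.904N_1 + N_2 = 196.
Substituting N_2 = 196 - 0.904N_1 into the first: N_1(1 - 1.74·0.904) = 289 - 1.74·196.
So N_1* = -52/-0.573 = 90.8, and then N_2* = 196 - 0.904·90.8 = 114.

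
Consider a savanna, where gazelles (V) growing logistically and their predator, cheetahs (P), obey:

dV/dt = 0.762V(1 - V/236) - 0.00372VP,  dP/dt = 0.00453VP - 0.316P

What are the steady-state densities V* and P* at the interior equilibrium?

From dP/dt = 0 with P > 0: 0.00453V* = 0.316, so V* = 69.8.
Substitute into dV/dt = 0: 0.762(1 - 69.8/236) = 0.00372P*.
The bracket is 0.704, giving P* = 0.537/0.00372 = 144.

V* ≈ 69.8, P* ≈ 144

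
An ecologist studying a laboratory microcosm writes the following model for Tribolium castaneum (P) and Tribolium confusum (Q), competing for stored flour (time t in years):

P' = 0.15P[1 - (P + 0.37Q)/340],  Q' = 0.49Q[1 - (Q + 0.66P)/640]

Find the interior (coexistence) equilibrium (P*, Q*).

Setting both brackets to zero gives the nullclines P + 0.37Q = 340 and 0.66P + Q = 640.
Substituting Q = 640 - 0.66P into the first: P(1 - 0.37·0.66) = 340 - 0.37·640.
So P* = 103/0.756 = 137, and then Q* = 640 - 0.66·137 = 550.

P* ≈ 137, Q* ≈ 550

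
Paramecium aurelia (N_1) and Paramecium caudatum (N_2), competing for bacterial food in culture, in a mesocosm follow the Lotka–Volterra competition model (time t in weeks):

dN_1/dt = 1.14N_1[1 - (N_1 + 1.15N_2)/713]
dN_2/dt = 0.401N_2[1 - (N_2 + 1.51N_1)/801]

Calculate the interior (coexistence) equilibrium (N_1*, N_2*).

N_1* ≈ 283, N_2* ≈ 374

Setting both brackets to zero gives the nullclines N_1 + 1.15N_2 = 713 and 1.51N_1 + N_2 = 801.
Substituting N_2 = 801 - 1.51N_1 into the first: N_1(1 - 1.15·1.51) = 713 - 1.15·801.
So N_1* = -208/-0.736 = 283, and then N_2* = 801 - 1.51·283 = 374.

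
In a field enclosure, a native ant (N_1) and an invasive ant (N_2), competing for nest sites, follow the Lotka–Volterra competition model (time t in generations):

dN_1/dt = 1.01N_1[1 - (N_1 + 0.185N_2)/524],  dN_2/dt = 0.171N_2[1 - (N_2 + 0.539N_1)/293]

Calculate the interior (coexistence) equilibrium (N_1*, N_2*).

Setting both brackets to zero gives the nullclines N_1 + 0.185N_2 = 524 and 0.539N_1 + N_2 = 293.
Substituting N_2 = 293 - 0.539N_1 into the first: N_1(1 - 0.185·0.539) = 524 - 0.185·293.
So N_1* = 470/0.9 = 522, and then N_2* = 293 - 0.539·522 = 11.7.

N_1* ≈ 522, N_2* ≈ 11.7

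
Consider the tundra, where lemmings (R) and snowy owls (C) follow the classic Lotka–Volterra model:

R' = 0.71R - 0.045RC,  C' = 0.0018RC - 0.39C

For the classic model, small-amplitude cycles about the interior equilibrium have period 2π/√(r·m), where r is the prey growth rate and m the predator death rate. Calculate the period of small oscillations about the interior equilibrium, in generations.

Here r = 0.71 and m = 0.39, so r·m = 0.277.
ω = √0.277 = 0.526 per generation, hence T = 2π/ω ≈ 11.9 generations.

T ≈ 11.9 generations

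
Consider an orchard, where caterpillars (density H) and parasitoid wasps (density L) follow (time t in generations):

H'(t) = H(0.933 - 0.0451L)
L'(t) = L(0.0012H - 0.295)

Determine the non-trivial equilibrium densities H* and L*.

Set dL/dt = 0 with L > 0: 0.0012H - 0.295 = 0, so H* = 0.295/0.0012 = 246.
Set dH/dt = 0 with H > 0: 0.933 - 0.0451L = 0, so L* = 0.933/0.0451 = 20.7.

H* ≈ 246, L* ≈ 20.7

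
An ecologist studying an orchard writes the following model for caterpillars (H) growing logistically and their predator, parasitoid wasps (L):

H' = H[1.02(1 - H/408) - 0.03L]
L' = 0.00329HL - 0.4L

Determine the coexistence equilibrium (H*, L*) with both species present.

H* ≈ 122, L* ≈ 23.9

From dL/dt = 0 with L > 0: 0.00329H* = 0.4, so H* = 122.
Substitute into dH/dt = 0: 1.02(1 - 122/408) = 0.03L*.
The bracket is 0.702, giving L* = 0.716/0.03 = 23.9.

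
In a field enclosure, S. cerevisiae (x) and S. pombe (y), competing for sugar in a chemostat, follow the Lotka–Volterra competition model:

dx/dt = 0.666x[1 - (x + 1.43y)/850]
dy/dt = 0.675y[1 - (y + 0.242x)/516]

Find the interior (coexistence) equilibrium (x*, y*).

x* ≈ 171, y* ≈ 475

Setting both brackets to zero gives the nullclines x + 1.43y = 850 and 0.242x + y = 516.
Substituting y = 516 - 0.242x into the first: x(1 - 1.43·0.242) = 850 - 1.43·516.
So x* = 112/0.654 = 171, and then y* = 516 - 0.242·171 = 475.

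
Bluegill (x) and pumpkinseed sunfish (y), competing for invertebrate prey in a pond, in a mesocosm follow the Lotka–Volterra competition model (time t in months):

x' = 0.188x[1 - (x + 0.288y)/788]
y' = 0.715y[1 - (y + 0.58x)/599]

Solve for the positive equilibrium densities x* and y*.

Setting both brackets to zero gives the nullclines x + 0.288y = 788 and 0.58x + y = 599.
Substituting y = 599 - 0.58x into the first: x(1 - 0.288·0.58) = 788 - 0.288·599.
So x* = 615/0.833 = 739, and then y* = 599 - 0.58·739 = 170.

x* ≈ 739, y* ≈ 170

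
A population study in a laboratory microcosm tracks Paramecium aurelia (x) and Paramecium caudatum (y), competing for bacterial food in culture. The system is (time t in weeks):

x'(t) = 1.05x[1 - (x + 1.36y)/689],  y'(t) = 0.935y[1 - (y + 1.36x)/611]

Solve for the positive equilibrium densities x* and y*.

Setting both brackets to zero gives the nullclines x + 1.36y = 689 and 1.36x + y = 611.
Substituting y = 611 - 1.36x into the first: x(1 - 1.36·1.36) = 689 - 1.36·611.
So x* = -142/-0.85 = 167, and then y* = 611 - 1.36·167 = 384.

x* ≈ 167, y* ≈ 384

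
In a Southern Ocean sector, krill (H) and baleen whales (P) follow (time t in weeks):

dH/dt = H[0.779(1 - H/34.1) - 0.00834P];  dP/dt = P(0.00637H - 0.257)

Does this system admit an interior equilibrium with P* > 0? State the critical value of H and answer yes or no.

The predator equation gives dP/dt > 0 only when H > 0.257/0.00637 = 40.3.
Without the predator, H → K = 34.1. Since 34.1 < 40.3, the predator cannot invade.

Threshold H = 40.3; K < 40.3, so no, the predator goes extinct.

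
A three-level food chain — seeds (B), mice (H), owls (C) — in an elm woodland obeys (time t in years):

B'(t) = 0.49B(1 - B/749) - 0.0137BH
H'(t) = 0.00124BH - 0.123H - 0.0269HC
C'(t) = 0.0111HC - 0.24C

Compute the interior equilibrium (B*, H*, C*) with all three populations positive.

From dC/dt = 0: 0.0111H* = 0.24, so H* = 21.6.
From dB/dt = 0: 0.49(1 - B*/749) = 0.0137·21.6, giving B* = 749·(1 - 0.605) = 296.
From dH/dt = 0: 0.00124·296 - 0.123 = 0.0269C*, so C* = 0.244/0.0269 = 9.08.

B* ≈ 296, H* ≈ 21.6, C* ≈ 9.08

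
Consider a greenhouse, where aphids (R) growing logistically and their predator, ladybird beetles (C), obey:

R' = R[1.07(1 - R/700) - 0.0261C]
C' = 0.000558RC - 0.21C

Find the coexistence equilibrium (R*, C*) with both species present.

R* ≈ 376, C* ≈ 19

From dC/dt = 0 with C > 0: 0.000558R* = 0.21, so R* = 376.
Substitute into dR/dt = 0: 1.07(1 - 376/700) = 0.0261C*.
The bracket is 0.462, giving C* = 0.495/0.0261 = 19.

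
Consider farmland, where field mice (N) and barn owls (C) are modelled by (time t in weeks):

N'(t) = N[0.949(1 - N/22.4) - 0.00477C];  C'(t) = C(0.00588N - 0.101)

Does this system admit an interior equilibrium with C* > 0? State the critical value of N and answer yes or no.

The predator equation gives dC/dt > 0 only when N > 0.101/0.00588 = 17.2.
Without the predator, N → K = 22.4. Since 22.4 > 17.2, the predator can invade and persist.

Threshold N = 17.2; K > 17.2, so yes, the predator persists.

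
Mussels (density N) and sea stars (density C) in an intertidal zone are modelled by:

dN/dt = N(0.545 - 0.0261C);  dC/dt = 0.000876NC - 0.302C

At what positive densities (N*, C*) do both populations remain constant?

Set dC/dt = 0 with C > 0: 0.000876N - 0.302 = 0, so N* = 0.302/0.000876 = 345.
Set dN/dt = 0 with N > 0: 0.545 - 0.0261C = 0, so C* = 0.545/0.0261 = 20.9.

N* ≈ 345, C* ≈ 20.9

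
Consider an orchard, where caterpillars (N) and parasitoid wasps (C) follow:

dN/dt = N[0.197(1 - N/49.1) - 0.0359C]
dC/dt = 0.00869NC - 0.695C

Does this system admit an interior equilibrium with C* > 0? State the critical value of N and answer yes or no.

Threshold N = 80; K < 80, so no, the predator goes extinct.

The predator equation gives dC/dt > 0 only when N > 0.695/0.00869 = 80.
Without the predator, N → K = 49.1. Since 49.1 < 80, the predator cannot invade.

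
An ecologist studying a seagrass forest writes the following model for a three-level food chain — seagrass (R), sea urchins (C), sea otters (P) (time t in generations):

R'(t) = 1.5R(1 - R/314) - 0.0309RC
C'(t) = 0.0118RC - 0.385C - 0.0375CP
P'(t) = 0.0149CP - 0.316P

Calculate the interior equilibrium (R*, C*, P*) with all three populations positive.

From dP/dt = 0: 0.0149C* = 0.316, so C* = 21.2.
From dR/dt = 0: 1.5(1 - R*/314) = 0.0309·21.2, giving R* = 314·(1 - 0.437) = 177.
From dC/dt = 0: 0.0118·177 - 0.385 = 0.0375P*, so P* = 1.7/0.0375 = 45.4.

R* ≈ 177, C* ≈ 21.2, P* ≈ 45.4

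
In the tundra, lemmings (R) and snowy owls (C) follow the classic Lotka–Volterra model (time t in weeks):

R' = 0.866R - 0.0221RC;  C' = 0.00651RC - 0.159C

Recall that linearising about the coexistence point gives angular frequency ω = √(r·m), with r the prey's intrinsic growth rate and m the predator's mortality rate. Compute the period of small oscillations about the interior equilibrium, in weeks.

Here r = 0.866 and m = 0.159, so r·m = 0.138.
ω = √0.138 = 0.371 per week, hence T = 2π/ω ≈ 16.9 weeks.

T ≈ 16.9 weeks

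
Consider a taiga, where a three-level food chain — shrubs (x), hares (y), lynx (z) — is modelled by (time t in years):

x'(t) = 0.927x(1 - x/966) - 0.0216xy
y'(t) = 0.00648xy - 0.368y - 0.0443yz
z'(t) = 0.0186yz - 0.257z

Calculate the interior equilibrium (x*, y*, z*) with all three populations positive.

From dz/dt = 0: 0.0186y* = 0.257, so y* = 13.8.
From dx/dt = 0: 0.927(1 - x*/966) = 0.0216·13.8, giving x* = 966·(1 - 0.322) = 655.
From dy/dt = 0: 0.00648·655 - 0.368 = 0.0443z*, so z* = 3.88/0.0443 = 87.5.

x* ≈ 655, y* ≈ 13.8, z* ≈ 87.5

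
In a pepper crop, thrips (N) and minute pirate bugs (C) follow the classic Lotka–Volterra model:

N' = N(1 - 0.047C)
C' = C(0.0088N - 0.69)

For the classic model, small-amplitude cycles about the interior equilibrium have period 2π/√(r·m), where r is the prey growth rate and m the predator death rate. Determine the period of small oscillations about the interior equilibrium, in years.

Here r = 1 and m = 0.69, so r·m = 0.69.
ω = √0.69 = 0.831 per year, hence T = 2π/ω ≈ 7.56 years.

T ≈ 7.56 years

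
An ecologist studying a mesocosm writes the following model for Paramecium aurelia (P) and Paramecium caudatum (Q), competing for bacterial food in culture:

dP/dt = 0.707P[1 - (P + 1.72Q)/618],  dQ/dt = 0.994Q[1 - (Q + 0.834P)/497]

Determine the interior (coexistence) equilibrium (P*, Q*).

Setting both brackets to zero gives the nullclines P + 1.72Q = 618 and 0.834P + Q = 497.
Substituting Q = 497 - 0.834P into the first: P(1 - 1.72·0.834) = 618 - 1.72·497.
So P* = -237/-0.434 = 545, and then Q* = 497 - 0.834·545 = 42.4.

P* ≈ 545, Q* ≈ 42.4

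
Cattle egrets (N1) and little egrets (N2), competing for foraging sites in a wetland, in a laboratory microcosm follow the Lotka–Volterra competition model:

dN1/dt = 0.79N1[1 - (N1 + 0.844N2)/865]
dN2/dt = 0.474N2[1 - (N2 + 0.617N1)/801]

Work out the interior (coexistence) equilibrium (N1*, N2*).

N1* ≈ 394, N2* ≈ 558

Setting both brackets to zero gives the nullclines N1 + 0.844N2 = 865 and 0.617N1 + N2 = 801.
Substituting N2 = 801 - 0.617N1 into the first: N1(1 - 0.844·0.617) = 865 - 0.844·801.
So N1* = 189/0.479 = 394, and then N2* = 801 - 0.617·394 = 558.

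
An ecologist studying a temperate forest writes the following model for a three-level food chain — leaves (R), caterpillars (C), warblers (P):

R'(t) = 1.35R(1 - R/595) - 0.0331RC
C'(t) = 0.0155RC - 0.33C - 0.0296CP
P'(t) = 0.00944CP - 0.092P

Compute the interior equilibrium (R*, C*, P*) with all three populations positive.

From dP/dt = 0: 0.00944C* = 0.092, so C* = 9.75.
From dR/dt = 0: 1.35(1 - R*/595) = 0.0331·9.75, giving R* = 595·(1 - 0.239) = 453.
From dC/dt = 0: 0.0155·453 - 0.33 = 0.0296P*, so P* = 6.69/0.0296 = 226.

R* ≈ 453, C* ≈ 9.75, P* ≈ 226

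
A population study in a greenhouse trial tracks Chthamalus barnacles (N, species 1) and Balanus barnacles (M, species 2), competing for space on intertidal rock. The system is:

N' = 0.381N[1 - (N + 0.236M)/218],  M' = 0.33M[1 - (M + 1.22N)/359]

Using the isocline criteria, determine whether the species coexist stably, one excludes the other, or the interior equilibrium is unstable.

Compare the nullcline intercepts: K1/α12 = 218/0.236 = 924 > K2 = 359; K2/α21 = 359/1.22 = 294 > K1 = 218.
Since both inequalities hold, each species can invade when rare, so the interior equilibrium is stable.

stable coexistence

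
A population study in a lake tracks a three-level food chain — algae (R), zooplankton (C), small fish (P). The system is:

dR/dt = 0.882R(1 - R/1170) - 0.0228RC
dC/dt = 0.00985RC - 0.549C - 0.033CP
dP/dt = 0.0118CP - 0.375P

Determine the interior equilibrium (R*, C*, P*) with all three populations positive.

From dP/dt = 0: 0.0118C* = 0.375, so C* = 31.8.
From dR/dt = 0: 0.882(1 - R*/1170) = 0.0228·31.8, giving R* = 1170·(1 - 0.822) = 209.
From dC/dt = 0: 0.00985·209 - 0.549 = 0.033P*, so P* = 1.51/0.033 = 45.7.

R* ≈ 209, C* ≈ 31.8, P* ≈ 45.7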